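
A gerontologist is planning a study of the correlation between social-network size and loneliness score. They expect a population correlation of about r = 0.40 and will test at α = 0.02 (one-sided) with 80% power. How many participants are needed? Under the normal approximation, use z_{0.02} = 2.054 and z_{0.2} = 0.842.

Fisher's z: C = ½·ln((1+r)/(1−r)) = ½·ln(2.3333) = 0.4236.
n = ((z_{α} + z_β)/C)² + 3.
(2.054 + 0.842) / 0.4236 = 2.896 / 0.4236 = 6.837.
n = 6.837² + 3 = 46.74 + 3 = 49.7.
Round up.

n = 50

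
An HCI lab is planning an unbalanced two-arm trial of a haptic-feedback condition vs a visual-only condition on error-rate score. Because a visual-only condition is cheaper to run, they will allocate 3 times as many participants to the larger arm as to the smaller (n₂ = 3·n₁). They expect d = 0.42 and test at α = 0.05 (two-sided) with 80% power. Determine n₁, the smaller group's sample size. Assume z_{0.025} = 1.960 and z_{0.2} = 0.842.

With allocation ratio k = n₂/n₁ = 3, Var(x̄₁−x̄₂) = σ²(1/n₁ + 1/(k·n₁)) = σ²·(k+1)/(k·n₁).
So n₁ = (1 + 1/k)·((z_{α/2} + z_β)/d)² = 1.333 × (2.802/0.42)².
n₁ = 1.333 × 44.51 = 59.3.
Round up: n₁ = 60, giving n₂ = 3 × 60 = 180.

n₁ = 60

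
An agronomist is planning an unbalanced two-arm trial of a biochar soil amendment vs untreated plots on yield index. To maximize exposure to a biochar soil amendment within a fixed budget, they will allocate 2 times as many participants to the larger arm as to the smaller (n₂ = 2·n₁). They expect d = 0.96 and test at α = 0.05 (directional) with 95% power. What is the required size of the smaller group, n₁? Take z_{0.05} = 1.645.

With allocation ratio k = n₂/n₁ = 2, Var(x̄₁−x̄₂) = σ²(1/n₁ + 1/(k·n₁)) = σ²·(k+1)/(k·n₁).
So n₁ = (1 + 1/k)·((z_{α} + z_β)/d)² = 1.500 × (3.290/0.96)².
n₁ = 1.500 × 11.74 = 17.6.
Round up: n₁ = 18, giving n₂ = 2 × 18 = 36.

n₁ = 18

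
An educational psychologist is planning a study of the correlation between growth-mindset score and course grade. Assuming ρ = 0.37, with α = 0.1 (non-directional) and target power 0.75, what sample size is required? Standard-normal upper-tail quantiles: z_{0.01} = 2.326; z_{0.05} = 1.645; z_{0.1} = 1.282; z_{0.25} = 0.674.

n = 39

Fisher's z: C = ½·ln((1+r)/(1−r)) = ½·ln(2.1746) = 0.3884.
n = ((z_{α/2} + z_β)/C)² + 3.
(1.645 + 0.674) / 0.3884 = 2.319 / 0.3884 = 5.971.
n = 5.971² + 3 = 35.65 + 3 = 38.6.
Round up.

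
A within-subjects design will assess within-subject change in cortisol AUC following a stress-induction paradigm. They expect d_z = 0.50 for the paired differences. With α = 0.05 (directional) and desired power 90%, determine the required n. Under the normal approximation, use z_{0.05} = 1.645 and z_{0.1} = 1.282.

n = 35 pairs

For a paired (one-sample on differences) test: n = ((z_{α} + z_β) / d)².
z_{α} + z_β = 1.645 + 1.282 = 2.927.
n = (2.927 / 0.50)² = 5.854² = 34.27.
Round up.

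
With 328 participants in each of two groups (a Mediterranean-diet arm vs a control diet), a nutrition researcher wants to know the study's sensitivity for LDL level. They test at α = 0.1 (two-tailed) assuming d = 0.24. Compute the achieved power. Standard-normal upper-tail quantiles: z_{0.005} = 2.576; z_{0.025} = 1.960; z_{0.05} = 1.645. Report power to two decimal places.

power ≈ 0.92

For two equal groups, power = Φ(d·√(n/2) − z_{α/2}).
d·√(n/2) = 0.24 × √(328/2) = 0.24 × 12.806 = 3.073.
z_β = 3.073 − 1.645 = 1.428.
Power = Φ(1.428) = 0.923.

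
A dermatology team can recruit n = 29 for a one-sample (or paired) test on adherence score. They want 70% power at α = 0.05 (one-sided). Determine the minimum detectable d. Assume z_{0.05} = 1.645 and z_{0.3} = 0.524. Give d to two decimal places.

For a single sample (or paired design) of n = 29: d_min = (z_{α} + z_β)/√n.
z-sum = 1.645 + 0.524 = 2.169.
d_min = 2.169 / √29 = 2.169 / 5.385 = 0.403.

d_min ≈ 0.40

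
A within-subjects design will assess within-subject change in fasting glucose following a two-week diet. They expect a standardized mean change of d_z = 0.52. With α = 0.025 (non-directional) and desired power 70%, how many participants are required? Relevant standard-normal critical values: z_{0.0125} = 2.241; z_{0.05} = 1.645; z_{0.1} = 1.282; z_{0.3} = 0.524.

For a paired (one-sample on differences) test: n = ((z_{α/2} + z_β) / d)².
z_{α/2} + z_β = 2.241 + 0.524 = 2.765.
n = (2.765 / 0.52)² = 5.317² = 28.27.
Round up.

n = 29 pairs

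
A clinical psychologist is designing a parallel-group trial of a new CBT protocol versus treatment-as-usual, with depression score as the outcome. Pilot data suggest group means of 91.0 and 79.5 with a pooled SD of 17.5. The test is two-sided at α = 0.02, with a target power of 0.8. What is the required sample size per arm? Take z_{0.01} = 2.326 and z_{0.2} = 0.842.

n = 47 per group

Cohen's d = |M₁ − M₂| / SD_pooled = |91.0 − 79.5| / 17.5 = 11.5 / 17.5 = 0.657.
For two independent groups with equal n: n = 2·((z_{α/2} + z_β) / d)².
z_{α/2} + z_β = 2.326 + 0.842 = 3.168.
n = 2 × (3.168 / 0.657)² = 2 × 4.822² = 2 × 23.25 = 46.5.
Round up to the next whole participant.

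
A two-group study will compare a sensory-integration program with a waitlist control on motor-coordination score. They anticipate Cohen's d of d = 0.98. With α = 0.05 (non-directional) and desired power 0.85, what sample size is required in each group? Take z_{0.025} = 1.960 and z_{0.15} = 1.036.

For two independent groups with equal n: n = 2·((z_{α/2} + z_β) / d)².
z_{α/2} + z_β = 1.960 + 1.036 = 2.996.
n = 2 × (2.996 / 0.98)² = 2 × 3.057² = 2 × 9.35 = 18.7.
Round up to the next whole participant.

n = 19 per group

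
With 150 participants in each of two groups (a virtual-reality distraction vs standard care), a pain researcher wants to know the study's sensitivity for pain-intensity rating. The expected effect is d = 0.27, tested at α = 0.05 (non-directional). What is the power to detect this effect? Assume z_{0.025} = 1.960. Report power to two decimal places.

For two equal groups, power = Φ(d·√(n/2) − z_{α/2}).
d·√(n/2) = 0.27 × √(150/2) = 0.27 × 8.660 = 2.338.
z_β = 2.338 − 1.960 = 0.378.
Power = Φ(0.378) = 0.647.

power ≈ 0.65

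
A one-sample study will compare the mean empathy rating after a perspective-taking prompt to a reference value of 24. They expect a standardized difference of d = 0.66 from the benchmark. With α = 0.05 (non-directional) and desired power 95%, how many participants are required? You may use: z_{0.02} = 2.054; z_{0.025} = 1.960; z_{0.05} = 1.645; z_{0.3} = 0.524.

n = 30

For a one-sample test: n = ((z_{α/2} + z_β) / d)².
z_{α/2} + z_β = 1.960 + 1.645 = 3.605.
n = (3.605 / 0.66)² = 5.462² = 29.83.
Round up.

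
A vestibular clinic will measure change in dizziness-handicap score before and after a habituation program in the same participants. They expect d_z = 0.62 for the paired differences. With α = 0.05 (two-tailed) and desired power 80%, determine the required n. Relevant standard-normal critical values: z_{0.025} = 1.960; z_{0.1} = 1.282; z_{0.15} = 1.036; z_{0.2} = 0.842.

For a paired (one-sample on differences) test: n = ((z_{α/2} + z_β) / d)².
z_{α/2} + z_β = 1.960 + 0.842 = 2.802.
n = (2.802 / 0.62)² = 4.519² = 20.42.
Round up.

n = 21 pairs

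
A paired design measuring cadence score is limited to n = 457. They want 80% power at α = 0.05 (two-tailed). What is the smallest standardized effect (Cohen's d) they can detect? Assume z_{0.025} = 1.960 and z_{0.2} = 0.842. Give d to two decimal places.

d_min ≈ 0.13

For a single sample (or paired design) of n = 457: d_min = (z_{α/2} + z_β)/√n.
z-sum = 1.960 + 0.842 = 2.802.
d_min = 2.802 / √457 = 2.802 / 21.378 = 0.131.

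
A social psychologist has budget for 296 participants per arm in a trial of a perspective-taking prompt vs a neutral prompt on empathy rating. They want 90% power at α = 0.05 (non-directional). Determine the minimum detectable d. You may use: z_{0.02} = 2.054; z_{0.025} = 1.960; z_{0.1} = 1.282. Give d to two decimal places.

d_min ≈ 0.27

For two independent groups of n = 296 each: d_min = (z_{α/2} + z_β)·√(2/n).
z-sum = 1.960 + 1.282 = 3.242.
d_min = 3.242 × √(2/296) = 3.242 × 0.0822 = 0.266.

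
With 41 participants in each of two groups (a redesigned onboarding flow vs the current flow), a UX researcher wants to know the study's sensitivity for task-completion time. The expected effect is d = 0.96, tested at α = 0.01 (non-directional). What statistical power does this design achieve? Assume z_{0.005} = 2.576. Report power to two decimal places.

For two equal groups, power = Φ(d·√(n/2) − z_{α/2}).
d·√(n/2) = 0.96 × √(41/2) = 0.96 × 4.528 = 4.347.
z_β = 4.347 − 2.576 = 1.771.
Power = Φ(1.771) = 0.962.

power ≈ 0.96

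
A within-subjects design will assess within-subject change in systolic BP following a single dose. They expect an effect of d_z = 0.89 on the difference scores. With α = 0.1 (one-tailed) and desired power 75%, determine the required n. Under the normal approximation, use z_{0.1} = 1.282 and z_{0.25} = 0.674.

n = 5 pairs

For a paired (one-sample on differences) test: n = ((z_{α} + z_β) / d)².
z_{α} + z_β = 1.282 + 0.674 = 1.956.
n = (1.956 / 0.89)² = 2.198² = 4.83.
Round up.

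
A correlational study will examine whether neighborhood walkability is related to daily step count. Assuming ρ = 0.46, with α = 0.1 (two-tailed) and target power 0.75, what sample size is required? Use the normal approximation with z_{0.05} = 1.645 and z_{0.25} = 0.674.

n = 25

Fisher's z: C = ½·ln((1+r)/(1−r)) = ½·ln(2.7037) = 0.4973.
n = ((z_{α/2} + z_β)/C)² + 3.
(1.645 + 0.674) / 0.4973 = 2.319 / 0.4973 = 4.663.
n = 4.663² + 3 = 21.75 + 3 = 24.7.
Round up.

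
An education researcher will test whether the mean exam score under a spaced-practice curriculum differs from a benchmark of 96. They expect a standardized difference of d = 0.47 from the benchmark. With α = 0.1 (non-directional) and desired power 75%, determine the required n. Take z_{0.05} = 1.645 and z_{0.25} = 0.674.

n = 25

For a one-sample test: n = ((z_{α/2} + z_β) / d)².
z_{α/2} + z_β = 1.645 + 0.674 = 2.319.
n = (2.319 / 0.47)² = 4.934² = 24.34.
Round up.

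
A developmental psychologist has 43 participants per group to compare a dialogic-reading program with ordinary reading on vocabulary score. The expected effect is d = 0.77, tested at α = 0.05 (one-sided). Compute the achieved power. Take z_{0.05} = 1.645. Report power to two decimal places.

power ≈ 0.97

For two equal groups, power = Φ(d·√(n/2) − z_{α}).
d·√(n/2) = 0.77 × √(43/2) = 0.77 × 4.637 = 3.570.
z_β = 3.570 − 1.645 = 1.925.
Power = Φ(1.925) = 0.973.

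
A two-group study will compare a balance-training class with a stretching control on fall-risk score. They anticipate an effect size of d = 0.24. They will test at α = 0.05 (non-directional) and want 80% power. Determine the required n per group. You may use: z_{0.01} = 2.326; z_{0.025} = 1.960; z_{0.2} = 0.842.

n = 273 per group

For two independent groups with equal n: n = 2·((z_{α/2} + z_β) / d)².
z_{α/2} + z_β = 1.960 + 0.842 = 2.802.
n = 2 × (2.802 / 0.24)² = 2 × 11.675² = 2 × 136.31 = 272.6.
Round up to the next whole participant.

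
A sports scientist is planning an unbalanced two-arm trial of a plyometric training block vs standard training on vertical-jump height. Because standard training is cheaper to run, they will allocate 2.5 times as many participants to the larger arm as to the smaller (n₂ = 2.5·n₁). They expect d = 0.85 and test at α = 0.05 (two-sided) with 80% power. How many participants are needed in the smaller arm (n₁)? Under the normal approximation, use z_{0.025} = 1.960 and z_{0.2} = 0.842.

With allocation ratio k = n₂/n₁ = 2.5, Var(x̄₁−x̄₂) = σ²(1/n₁ + 1/(k·n₁)) = σ²·(k+1)/(k·n₁).
So n₁ = (1 + 1/k)·((z_{α/2} + z_β)/d)² = 1.400 × (2.802/0.85)².
n₁ = 1.400 × 10.87 = 15.2.
Round up: n₁ = 16, giving n₂ = 2.5 × 16 = 40.

n₁ = 16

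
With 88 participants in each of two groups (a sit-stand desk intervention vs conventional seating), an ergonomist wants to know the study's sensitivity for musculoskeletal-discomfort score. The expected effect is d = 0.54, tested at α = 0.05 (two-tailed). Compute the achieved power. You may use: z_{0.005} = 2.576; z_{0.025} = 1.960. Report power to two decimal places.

For two equal groups, power = Φ(d·√(n/2) − z_{α/2}).
d·√(n/2) = 0.54 × √(88/2) = 0.54 × 6.633 = 3.582.
z_β = 3.582 − 1.960 = 1.622.
Power = Φ(1.622) = 0.948.

power ≈ 0.95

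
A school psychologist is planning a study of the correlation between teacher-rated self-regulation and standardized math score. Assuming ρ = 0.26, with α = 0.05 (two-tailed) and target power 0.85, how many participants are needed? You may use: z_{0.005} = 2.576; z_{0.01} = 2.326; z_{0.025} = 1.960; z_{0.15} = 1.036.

Fisher's z: C = ½·ln((1+r)/(1−r)) = ½·ln(1.7027) = 0.2661.
n = ((z_{α/2} + z_β)/C)² + 3.
(1.960 + 1.036) / 0.2661 = 2.996 / 0.2661 = 11.259.
n = 11.259² + 3 = 126.76 + 3 = 129.8.
Round up.

n = 130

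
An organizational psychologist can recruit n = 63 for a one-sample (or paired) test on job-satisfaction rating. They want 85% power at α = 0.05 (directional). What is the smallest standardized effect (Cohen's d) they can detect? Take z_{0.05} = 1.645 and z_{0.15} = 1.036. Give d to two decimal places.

d_min ≈ 0.34

For a single sample (or paired design) of n = 63: d_min = (z_{α} + z_β)/√n.
z-sum = 1.645 + 1.036 = 2.681.
d_min = 2.681 / √63 = 2.681 / 7.937 = 0.338.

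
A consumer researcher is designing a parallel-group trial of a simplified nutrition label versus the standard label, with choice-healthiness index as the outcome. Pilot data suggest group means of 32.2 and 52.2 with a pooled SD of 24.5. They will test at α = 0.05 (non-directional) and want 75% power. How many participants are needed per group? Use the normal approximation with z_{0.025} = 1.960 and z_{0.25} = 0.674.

Cohen's d = |M₁ − M₂| / SD_pooled = |32.2 − 52.2| / 24.5 = 20.0 / 24.5 = 0.816.
For two independent groups with equal n: n = 2·((z_{α/2} + z_β) / d)².
z_{α/2} + z_β = 1.960 + 0.674 = 2.634.
n = 2 × (2.634 / 0.816)² = 2 × 3.228² = 2 × 10.42 = 20.8.
Round up to the next whole participant.

n = 21 per group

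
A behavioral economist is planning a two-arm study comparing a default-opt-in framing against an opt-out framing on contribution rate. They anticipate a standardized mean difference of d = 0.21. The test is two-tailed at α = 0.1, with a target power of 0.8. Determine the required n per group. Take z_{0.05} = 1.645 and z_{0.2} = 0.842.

For two independent groups with equal n: n = 2·((z_{α/2} + z_β) / d)².
z_{α/2} + z_β = 1.645 + 0.842 = 2.487.
n = 2 × (2.487 / 0.21)² = 2 × 11.843² = 2 × 140.25 = 280.5.
Round up to the next whole participant.

n = 281 per group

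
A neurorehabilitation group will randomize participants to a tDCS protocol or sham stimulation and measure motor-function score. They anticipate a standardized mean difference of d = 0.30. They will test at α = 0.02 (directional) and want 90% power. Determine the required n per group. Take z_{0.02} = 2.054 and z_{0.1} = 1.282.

For two independent groups with equal n: n = 2·((z_{α} + z_β) / d)².
z_{α} + z_β = 2.054 + 1.282 = 3.336.
n = 2 × (3.336 / 0.30)² = 2 × 11.120² = 2 × 123.65 = 247.3.
Round up to the next whole participant.

n = 248 per group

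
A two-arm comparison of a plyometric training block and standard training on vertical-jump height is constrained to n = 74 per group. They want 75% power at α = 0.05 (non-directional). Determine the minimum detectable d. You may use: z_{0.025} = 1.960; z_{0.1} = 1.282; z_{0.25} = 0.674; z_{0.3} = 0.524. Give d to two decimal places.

For two independent groups of n = 74 each: d_min = (z_{α/2} + z_β)·√(2/n).
z-sum = 1.960 + 0.674 = 2.634.
d_min = 2.634 × √(2/74) = 2.634 × 0.1644 = 0.433.

d_min ≈ 0.43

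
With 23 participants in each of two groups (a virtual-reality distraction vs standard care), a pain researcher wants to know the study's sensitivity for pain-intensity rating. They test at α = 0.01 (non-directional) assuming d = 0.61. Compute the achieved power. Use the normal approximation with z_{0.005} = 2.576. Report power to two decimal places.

power ≈ 0.31

For two equal groups, power = Φ(d·√(n/2) − z_{α/2}).
d·√(n/2) = 0.61 × √(23/2) = 0.61 × 3.391 = 2.069.
z_β = 2.069 − 2.576 = -0.507.
Power = Φ(-0.507) = 0.306.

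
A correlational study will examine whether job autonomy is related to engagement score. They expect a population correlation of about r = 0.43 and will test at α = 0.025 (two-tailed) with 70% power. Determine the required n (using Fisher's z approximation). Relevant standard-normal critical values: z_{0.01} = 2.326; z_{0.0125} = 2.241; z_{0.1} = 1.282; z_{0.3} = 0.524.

n = 40

Fisher's z: C = ½·ln((1+r)/(1−r)) = ½·ln(2.5088) = 0.4599.
n = ((z_{α/2} + z_β)/C)² + 3.
(2.241 + 0.524) / 0.4599 = 2.765 / 0.4599 = 6.012.
n = 6.012² + 3 = 36.15 + 3 = 39.1.
Round up.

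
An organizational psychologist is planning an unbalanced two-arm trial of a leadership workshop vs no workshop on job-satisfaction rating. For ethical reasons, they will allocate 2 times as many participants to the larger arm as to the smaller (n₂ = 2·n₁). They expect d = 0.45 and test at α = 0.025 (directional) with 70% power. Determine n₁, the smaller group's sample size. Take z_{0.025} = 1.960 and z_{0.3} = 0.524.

n₁ = 46

With allocation ratio k = n₂/n₁ = 2, Var(x̄₁−x̄₂) = σ²(1/n₁ + 1/(k·n₁)) = σ²·(k+1)/(k·n₁).
So n₁ = (1 + 1/k)·((z_{α} + z_β)/d)² = 1.500 × (2.484/0.45)².
n₁ = 1.500 × 30.47 = 45.7.
Round up: n₁ = 46, giving n₂ = 2 × 46 = 92.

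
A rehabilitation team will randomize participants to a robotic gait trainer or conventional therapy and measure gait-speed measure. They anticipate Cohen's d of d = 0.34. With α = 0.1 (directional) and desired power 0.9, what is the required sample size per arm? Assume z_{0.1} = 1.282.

For two independent groups with equal n: n = 2·((z_{α} + z_β) / d)².
z_{α} + z_β = 1.282 + 1.282 = 2.564.
n = 2 × (2.564 / 0.34)² = 2 × 7.541² = 2 × 56.87 = 113.7.
Round up to the next whole participant.

n = 114 per group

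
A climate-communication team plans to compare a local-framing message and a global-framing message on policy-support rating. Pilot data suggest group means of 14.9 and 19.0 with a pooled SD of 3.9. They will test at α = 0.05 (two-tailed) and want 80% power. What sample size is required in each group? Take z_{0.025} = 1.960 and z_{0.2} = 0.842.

Cohen's d = |M₁ − M₂| / SD_pooled = |14.9 − 19.0| / 3.9 = 4.1 / 3.9 = 1.051.
For two independent groups with equal n: n = 2·((z_{α/2} + z_β) / d)².
z_{α/2} + z_β = 1.960 + 0.842 = 2.802.
n = 2 × (2.802 / 1.051)² = 2 × 2.666² = 2 × 7.11 = 14.2.
Round up to the next whole participant.

n = 15 per group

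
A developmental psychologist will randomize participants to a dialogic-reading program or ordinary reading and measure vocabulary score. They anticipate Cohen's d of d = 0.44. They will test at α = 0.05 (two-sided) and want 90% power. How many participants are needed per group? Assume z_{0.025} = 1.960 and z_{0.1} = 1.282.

For two independent groups with equal n: n = 2·((z_{α/2} + z_β) / d)².
z_{α/2} + z_β = 1.960 + 1.282 = 3.242.
n = 2 × (3.242 / 0.44)² = 2 × 7.368² = 2 × 54.29 = 108.6.
Round up to the next whole participant.

n = 109 per group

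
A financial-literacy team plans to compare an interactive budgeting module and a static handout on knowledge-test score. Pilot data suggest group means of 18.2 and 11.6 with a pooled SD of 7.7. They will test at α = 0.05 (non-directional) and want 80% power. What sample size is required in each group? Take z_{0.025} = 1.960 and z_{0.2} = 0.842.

Cohen's d = |M₁ − M₂| / SD_pooled = |18.2 − 11.6| / 7.7 = 6.6 / 7.7 = 0.857.
For two independent groups with equal n: n = 2·((z_{α/2} + z_β) / d)².
z_{α/2} + z_β = 1.960 + 0.842 = 2.802.
n = 2 × (2.802 / 0.857)² = 2 × 3.270² = 2 × 10.69 = 21.4.
Round up to the next whole participant.

n = 22 per group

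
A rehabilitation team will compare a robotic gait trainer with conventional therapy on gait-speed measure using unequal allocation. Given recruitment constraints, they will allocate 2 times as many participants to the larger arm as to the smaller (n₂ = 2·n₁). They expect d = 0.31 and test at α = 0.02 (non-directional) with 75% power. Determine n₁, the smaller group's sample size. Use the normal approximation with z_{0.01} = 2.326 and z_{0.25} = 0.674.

n₁ = 141

With allocation ratio k = n₂/n₁ = 2, Var(x̄₁−x̄₂) = σ²(1/n₁ + 1/(k·n₁)) = σ²·(k+1)/(k·n₁).
So n₁ = (1 + 1/k)·((z_{α/2} + z_β)/d)² = 1.500 × (3.000/0.31)².
n₁ = 1.500 × 93.65 = 140.5.
Round up: n₁ = 141, giving n₂ = 2 × 141 = 282.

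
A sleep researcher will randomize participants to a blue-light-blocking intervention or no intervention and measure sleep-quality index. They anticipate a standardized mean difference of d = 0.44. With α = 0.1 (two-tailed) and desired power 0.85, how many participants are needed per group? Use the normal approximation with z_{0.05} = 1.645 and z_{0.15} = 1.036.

n = 75 per group

For two independent groups with equal n: n = 2·((z_{α/2} + z_β) / d)².
z_{α/2} + z_β = 1.645 + 1.036 = 2.681.
n = 2 × (2.681 / 0.44)² = 2 × 6.093² = 2 × 37.13 = 74.3.
Round up to the next whole participant.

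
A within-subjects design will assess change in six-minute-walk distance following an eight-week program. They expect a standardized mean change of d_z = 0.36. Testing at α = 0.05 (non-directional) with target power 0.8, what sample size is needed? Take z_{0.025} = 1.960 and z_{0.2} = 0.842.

n = 61 pairs

For a paired (one-sample on differences) test: n = ((z_{α/2} + z_β) / d)².
z_{α/2} + z_β = 1.960 + 0.842 = 2.802.
n = (2.802 / 0.36)² = 7.783² = 60.58.
Round up.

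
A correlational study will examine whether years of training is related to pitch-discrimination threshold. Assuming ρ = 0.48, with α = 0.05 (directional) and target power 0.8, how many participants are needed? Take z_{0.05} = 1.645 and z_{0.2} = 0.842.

n = 26

Fisher's z: C = ½·ln((1+r)/(1−r)) = ½·ln(2.8462) = 0.5230.
n = ((z_{α} + z_β)/C)² + 3.
(1.645 + 0.842) / 0.5230 = 2.487 / 0.5230 = 4.755.
n = 4.755² + 3 = 22.61 + 3 = 25.6.
Round up.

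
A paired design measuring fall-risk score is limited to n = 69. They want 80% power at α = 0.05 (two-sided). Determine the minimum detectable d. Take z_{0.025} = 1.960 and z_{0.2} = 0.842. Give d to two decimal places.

d_min ≈ 0.34

For a single sample (or paired design) of n = 69: d_min = (z_{α/2} + z_β)/√n.
z-sum = 1.960 + 0.842 = 2.802.
d_min = 2.802 / √69 = 2.802 / 8.307 = 0.337.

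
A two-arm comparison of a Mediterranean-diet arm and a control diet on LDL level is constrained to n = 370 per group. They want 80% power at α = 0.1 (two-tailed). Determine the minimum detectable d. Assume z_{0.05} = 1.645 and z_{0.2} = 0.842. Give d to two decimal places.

d_min ≈ 0.18

For two independent groups of n = 370 each: d_min = (z_{α/2} + z_β)·√(2/n).
z-sum = 1.645 + 0.842 = 2.487.
d_min = 2.487 × √(2/370) = 2.487 × 0.0735 = 0.183.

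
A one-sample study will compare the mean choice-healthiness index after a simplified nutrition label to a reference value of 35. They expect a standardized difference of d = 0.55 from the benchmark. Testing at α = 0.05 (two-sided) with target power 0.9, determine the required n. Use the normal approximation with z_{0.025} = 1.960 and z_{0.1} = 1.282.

For a one-sample test: n = ((z_{α/2} + z_β) / d)².
z_{α/2} + z_β = 1.960 + 1.282 = 3.242.
n = (3.242 / 0.55)² = 5.895² = 34.75.
Round up.

n = 35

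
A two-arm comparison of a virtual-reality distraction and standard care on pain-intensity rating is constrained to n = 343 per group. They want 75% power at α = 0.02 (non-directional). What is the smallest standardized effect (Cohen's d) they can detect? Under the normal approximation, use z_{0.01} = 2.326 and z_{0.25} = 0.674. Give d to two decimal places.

d_min ≈ 0.23

For two independent groups of n = 343 each: d_min = (z_{α/2} + z_β)·√(2/n).
z-sum = 2.326 + 0.674 = 3.000.
d_min = 3.000 × √(2/343) = 3.000 × 0.0764 = 0.229.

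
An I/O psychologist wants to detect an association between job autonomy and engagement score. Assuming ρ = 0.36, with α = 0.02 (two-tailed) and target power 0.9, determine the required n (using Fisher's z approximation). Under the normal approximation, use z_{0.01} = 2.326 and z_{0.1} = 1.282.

n = 95

Fisher's z: C = ½·ln((1+r)/(1−r)) = ½·ln(2.1250) = 0.3769.
n = ((z_{α/2} + z_β)/C)² + 3.
(2.326 + 1.282) / 0.3769 = 3.608 / 0.3769 = 9.573.
n = 9.573² + 3 = 91.64 + 3 = 94.6.
Round up.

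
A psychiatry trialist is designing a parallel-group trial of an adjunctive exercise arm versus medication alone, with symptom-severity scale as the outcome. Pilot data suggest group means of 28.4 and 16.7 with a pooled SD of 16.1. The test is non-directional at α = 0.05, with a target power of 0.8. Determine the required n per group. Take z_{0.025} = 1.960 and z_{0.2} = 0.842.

Cohen's d = |M₁ − M₂| / SD_pooled = |28.4 − 16.7| / 16.1 = 11.7 / 16.1 = 0.727.
For two independent groups with equal n: n = 2·((z_{α/2} + z_β) / d)².
z_{α/2} + z_β = 1.960 + 0.842 = 2.802.
n = 2 × (2.802 / 0.727)² = 2 × 3.854² = 2 × 14.85 = 29.7.
Round up to the next whole participant.

n = 30 per group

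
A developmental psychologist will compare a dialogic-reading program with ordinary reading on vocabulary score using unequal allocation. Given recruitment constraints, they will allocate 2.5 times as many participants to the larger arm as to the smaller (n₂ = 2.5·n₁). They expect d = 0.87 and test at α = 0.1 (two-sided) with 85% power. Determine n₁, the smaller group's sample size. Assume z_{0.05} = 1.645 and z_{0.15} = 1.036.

n₁ = 14

With allocation ratio k = n₂/n₁ = 2.5, Var(x̄₁−x̄₂) = σ²(1/n₁ + 1/(k·n₁)) = σ²·(k+1)/(k·n₁).
So n₁ = (1 + 1/k)·((z_{α/2} + z_β)/d)² = 1.400 × (2.681/0.87)².
n₁ = 1.400 × 9.50 = 13.3.
Round up: n₁ = 14, giving n₂ = 2.5 × 14 = 35.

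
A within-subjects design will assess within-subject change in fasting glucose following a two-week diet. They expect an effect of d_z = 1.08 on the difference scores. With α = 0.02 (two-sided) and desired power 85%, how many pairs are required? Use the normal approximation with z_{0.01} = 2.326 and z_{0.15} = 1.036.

For a paired (one-sample on differences) test: n = ((z_{α/2} + z_β) / d)².
z_{α/2} + z_β = 2.326 + 1.036 = 3.362.
n = (3.362 / 1.08)² = 3.113² = 9.69.
Round up.

n = 10 pairs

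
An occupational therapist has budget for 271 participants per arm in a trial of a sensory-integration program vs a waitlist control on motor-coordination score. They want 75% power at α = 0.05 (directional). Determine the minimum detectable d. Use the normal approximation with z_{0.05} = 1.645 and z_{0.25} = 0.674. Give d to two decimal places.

d_min ≈ 0.20

For two independent groups of n = 271 each: d_min = (z_{α} + z_β)·√(2/n).
z-sum = 1.645 + 0.674 = 2.319.
d_min = 2.319 × √(2/271) = 2.319 × 0.0859 = 0.199.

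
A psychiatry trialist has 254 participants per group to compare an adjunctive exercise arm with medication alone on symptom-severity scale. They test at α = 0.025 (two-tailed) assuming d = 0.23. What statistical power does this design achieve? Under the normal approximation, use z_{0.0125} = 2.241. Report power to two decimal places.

For two equal groups, power = Φ(d·√(n/2) − z_{α/2}).
d·√(n/2) = 0.23 × √(254/2) = 0.23 × 11.269 = 2.592.
z_β = 2.592 − 2.241 = 0.351.
Power = Φ(0.351) = 0.637.

power ≈ 0.64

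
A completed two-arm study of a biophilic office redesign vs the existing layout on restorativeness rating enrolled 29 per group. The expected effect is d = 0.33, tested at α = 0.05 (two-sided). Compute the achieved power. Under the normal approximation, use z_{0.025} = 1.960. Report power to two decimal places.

For two equal groups, power = Φ(d·√(n/2) − z_{α/2}).
d·√(n/2) = 0.33 × √(29/2) = 0.33 × 3.808 = 1.257.
z_β = 1.257 − 1.960 = -0.703.
Power = Φ(-0.703) = 0.241.

power ≈ 0.24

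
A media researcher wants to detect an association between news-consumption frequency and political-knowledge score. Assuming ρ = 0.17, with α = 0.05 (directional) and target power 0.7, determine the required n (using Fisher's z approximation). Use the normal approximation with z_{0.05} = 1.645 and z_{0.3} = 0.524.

Fisher's z: C = ½·ln((1+r)/(1−r)) = ½·ln(1.4096) = 0.1717.
n = ((z_{α} + z_β)/C)² + 3.
(1.645 + 0.524) / 0.1717 = 2.169 / 0.1717 = 12.632.
n = 12.632² + 3 = 159.58 + 3 = 162.6.
Round up.

n = 163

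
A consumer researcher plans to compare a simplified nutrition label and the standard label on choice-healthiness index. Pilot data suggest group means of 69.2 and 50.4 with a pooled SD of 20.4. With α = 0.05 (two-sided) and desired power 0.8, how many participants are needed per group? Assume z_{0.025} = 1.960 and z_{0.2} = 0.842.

Cohen's d = |M₁ − M₂| / SD_pooled = |69.2 − 50.4| / 20.4 = 18.8 / 20.4 = 0.922.
For two independent groups with equal n: n = 2·((z_{α/2} + z_β) / d)².
z_{α/2} + z_β = 1.960 + 0.842 = 2.802.
n = 2 × (2.802 / 0.922)² = 2 × 3.039² = 2 × 9.24 = 18.5.
Round up to the next whole participant.

n = 19 per group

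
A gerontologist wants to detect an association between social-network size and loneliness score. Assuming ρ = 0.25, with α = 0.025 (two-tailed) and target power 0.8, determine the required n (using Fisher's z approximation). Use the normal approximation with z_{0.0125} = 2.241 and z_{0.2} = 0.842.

n = 149

Fisher's z: C = ½·ln((1+r)/(1−r)) = ½·ln(1.6667) = 0.2554.
n = ((z_{α/2} + z_β)/C)² + 3.
(2.241 + 0.842) / 0.2554 = 3.083 / 0.2554 = 12.071.
n = 12.071² + 3 = 145.72 + 3 = 148.7.
Round up.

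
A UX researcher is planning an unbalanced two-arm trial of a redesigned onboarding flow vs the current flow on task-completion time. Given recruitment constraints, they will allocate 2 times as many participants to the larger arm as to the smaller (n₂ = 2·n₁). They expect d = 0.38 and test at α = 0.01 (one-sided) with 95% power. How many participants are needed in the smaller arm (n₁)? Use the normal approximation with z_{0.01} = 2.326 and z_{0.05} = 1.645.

n₁ = 164

With allocation ratio k = n₂/n₁ = 2, Var(x̄₁−x̄₂) = σ²(1/n₁ + 1/(k·n₁)) = σ²·(k+1)/(k·n₁).
So n₁ = (1 + 1/k)·((z_{α} + z_β)/d)² = 1.500 × (3.971/0.38)².
n₁ = 1.500 × 109.20 = 163.8.
Round up: n₁ = 164, giving n₂ = 2 × 164 = 328.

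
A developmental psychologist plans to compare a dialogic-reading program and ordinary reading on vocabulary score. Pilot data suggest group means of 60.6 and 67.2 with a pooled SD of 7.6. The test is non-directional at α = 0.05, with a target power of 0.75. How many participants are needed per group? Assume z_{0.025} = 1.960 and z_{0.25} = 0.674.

Cohen's d = |M₁ − M₂| / SD_pooled = |60.6 − 67.2| / 7.6 = 6.6 / 7.6 = 0.868.
For two independent groups with equal n: n = 2·((z_{α/2} + z_β) / d)².
z_{α/2} + z_β = 1.960 + 0.674 = 2.634.
n = 2 × (2.634 / 0.868)² = 2 × 3.035² = 2 × 9.21 = 18.4.
Round up to the next whole participant.

n = 19 per group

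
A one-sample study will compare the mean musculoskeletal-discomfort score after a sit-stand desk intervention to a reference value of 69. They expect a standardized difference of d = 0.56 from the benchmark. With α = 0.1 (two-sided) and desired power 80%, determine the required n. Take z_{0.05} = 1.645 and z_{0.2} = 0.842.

For a one-sample test: n = ((z_{α/2} + z_β) / d)².
z_{α/2} + z_β = 1.645 + 0.842 = 2.487.
n = (2.487 / 0.56)² = 4.441² = 19.72.
Round up.

n = 20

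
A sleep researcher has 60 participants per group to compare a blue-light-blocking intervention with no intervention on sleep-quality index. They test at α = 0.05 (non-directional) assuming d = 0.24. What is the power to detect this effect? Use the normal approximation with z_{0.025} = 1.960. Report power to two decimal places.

For two equal groups, power = Φ(d·√(n/2) − z_{α/2}).
d·√(n/2) = 0.24 × √(60/2) = 0.24 × 5.477 = 1.315.
z_β = 1.315 − 1.960 = -0.645.
Power = Φ(-0.645) = 0.259.

power ≈ 0.26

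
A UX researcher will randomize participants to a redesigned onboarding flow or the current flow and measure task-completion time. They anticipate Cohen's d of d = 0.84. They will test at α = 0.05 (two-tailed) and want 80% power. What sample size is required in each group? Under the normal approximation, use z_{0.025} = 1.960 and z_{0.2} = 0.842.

For two independent groups with equal n: n = 2·((z_{α/2} + z_β) / d)².
z_{α/2} + z_β = 1.960 + 0.842 = 2.802.
n = 2 × (2.802 / 0.84)² = 2 × 3.336² = 2 × 11.13 = 22.3.
Round up to the next whole participant.

n = 23 per group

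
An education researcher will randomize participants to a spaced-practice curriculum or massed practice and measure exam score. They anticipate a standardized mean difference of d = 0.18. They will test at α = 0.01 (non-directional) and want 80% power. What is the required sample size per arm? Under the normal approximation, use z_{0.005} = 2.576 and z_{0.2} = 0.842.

For two independent groups with equal n: n = 2·((z_{α/2} + z_β) / d)².
z_{α/2} + z_β = 2.576 + 0.842 = 3.418.
n = 2 × (3.418 / 0.18)² = 2 × 18.989² = 2 × 360.58 = 721.2.
Round up to the next whole participant.

n = 722 per group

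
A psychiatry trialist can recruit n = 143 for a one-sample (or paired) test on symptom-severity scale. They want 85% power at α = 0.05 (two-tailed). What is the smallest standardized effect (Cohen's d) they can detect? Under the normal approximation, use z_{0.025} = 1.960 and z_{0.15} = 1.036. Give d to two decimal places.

d_min ≈ 0.25

For a single sample (or paired design) of n = 143: d_min = (z_{α/2} + z_β)/√n.
z-sum = 1.960 + 1.036 = 2.996.
d_min = 2.996 / √143 = 2.996 / 11.958 = 0.251.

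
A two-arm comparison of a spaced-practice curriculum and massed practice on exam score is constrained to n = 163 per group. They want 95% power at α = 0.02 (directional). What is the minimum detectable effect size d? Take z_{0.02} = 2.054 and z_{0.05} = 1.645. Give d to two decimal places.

For two independent groups of n = 163 each: d_min = (z_{α} + z_β)·√(2/n).
z-sum = 2.054 + 1.645 = 3.699.
d_min = 3.699 × √(2/163) = 3.699 × 0.1108 = 0.410.

d_min ≈ 0.41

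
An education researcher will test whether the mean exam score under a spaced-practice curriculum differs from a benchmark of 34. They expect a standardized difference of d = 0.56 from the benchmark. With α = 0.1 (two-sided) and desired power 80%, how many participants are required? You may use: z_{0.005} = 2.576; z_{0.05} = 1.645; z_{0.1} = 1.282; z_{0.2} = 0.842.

For a one-sample test: n = ((z_{α/2} + z_β) / d)².
z_{α/2} + z_β = 1.645 + 0.842 = 2.487.
n = (2.487 / 0.56)² = 4.441² = 19.72.
Round up.

n = 20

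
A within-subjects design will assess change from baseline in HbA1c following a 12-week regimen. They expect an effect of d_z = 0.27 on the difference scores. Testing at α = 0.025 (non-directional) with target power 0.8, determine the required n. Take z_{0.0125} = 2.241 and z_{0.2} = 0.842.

For a paired (one-sample on differences) test: n = ((z_{α/2} + z_β) / d)².
z_{α/2} + z_β = 2.241 + 0.842 = 3.083.
n = (3.083 / 0.27)² = 11.419² = 130.38.
Round up.

n = 131 pairs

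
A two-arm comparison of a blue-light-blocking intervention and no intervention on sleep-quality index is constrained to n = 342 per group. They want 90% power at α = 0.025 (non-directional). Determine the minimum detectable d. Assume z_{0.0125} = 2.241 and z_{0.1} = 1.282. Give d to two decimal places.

For two independent groups of n = 342 each: d_min = (z_{α/2} + z_β)·√(2/n).
z-sum = 2.241 + 1.282 = 3.523.
d_min = 3.523 × √(2/342) = 3.523 × 0.0765 = 0.269.

d_min ≈ 0.27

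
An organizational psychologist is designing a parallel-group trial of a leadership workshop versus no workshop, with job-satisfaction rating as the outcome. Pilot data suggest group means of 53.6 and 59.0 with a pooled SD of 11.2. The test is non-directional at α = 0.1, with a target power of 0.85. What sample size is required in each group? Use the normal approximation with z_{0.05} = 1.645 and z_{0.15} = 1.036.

Cohen's d = |M₁ − M₂| / SD_pooled = |53.6 − 59.0| / 11.2 = 5.4 / 11.2 = 0.482.
For two independent groups with equal n: n = 2·((z_{α/2} + z_β) / d)².
z_{α/2} + z_β = 1.645 + 1.036 = 2.681.
n = 2 × (2.681 / 0.482)² = 2 × 5.562² = 2 × 30.94 = 61.9.
Round up to the next whole participant.

n = 62 per group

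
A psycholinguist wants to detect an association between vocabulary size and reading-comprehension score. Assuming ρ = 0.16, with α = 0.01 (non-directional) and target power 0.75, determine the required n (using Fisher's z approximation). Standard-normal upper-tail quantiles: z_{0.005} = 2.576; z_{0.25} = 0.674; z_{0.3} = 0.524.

Fisher's z: C = ½·ln((1+r)/(1−r)) = ½·ln(1.3810) = 0.1614.
n = ((z_{α/2} + z_β)/C)² + 3.
(2.576 + 0.674) / 0.1614 = 3.250 / 0.1614 = 20.136.
n = 20.136² + 3 = 405.47 + 3 = 408.5.
Round up.

n = 409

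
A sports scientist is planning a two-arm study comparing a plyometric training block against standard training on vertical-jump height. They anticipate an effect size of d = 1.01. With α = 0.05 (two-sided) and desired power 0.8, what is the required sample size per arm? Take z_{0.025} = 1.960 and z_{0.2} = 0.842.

n = 16 per group

For two independent groups with equal n: n = 2·((z_{α/2} + z_β) / d)².
z_{α/2} + z_β = 1.960 + 0.842 = 2.802.
n = 2 × (2.802 / 1.01)² = 2 × 2.774² = 2 × 7.70 = 15.4.
Round up to the next whole participant.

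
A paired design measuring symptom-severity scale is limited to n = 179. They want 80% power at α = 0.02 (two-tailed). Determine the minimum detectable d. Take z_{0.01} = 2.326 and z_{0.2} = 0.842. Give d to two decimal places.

d_min ≈ 0.24

For a single sample (or paired design) of n = 179: d_min = (z_{α/2} + z_β)/√n.
z-sum = 2.326 + 0.842 = 3.168.
d_min = 3.168 / √179 = 3.168 / 13.379 = 0.237.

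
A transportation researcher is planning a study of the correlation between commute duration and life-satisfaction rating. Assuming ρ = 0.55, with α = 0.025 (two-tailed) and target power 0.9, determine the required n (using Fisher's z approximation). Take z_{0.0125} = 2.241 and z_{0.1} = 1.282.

Fisher's z: C = ½·ln((1+r)/(1−r)) = ½·ln(3.4444) = 0.6184.
n = ((z_{α/2} + z_β)/C)² + 3.
(2.241 + 1.282) / 0.6184 = 3.523 / 0.6184 = 5.697.
n = 5.697² + 3 = 32.46 + 3 = 35.5.
Round up.

n = 36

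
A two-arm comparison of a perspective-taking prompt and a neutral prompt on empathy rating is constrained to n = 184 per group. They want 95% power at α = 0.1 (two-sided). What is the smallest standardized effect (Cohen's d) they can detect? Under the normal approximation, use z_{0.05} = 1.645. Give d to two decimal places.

For two independent groups of n = 184 each: d_min = (z_{α/2} + z_β)·√(2/n).
z-sum = 1.645 + 1.645 = 3.290.
d_min = 3.290 × √(2/184) = 3.290 × 0.1043 = 0.343.

d_min ≈ 0.34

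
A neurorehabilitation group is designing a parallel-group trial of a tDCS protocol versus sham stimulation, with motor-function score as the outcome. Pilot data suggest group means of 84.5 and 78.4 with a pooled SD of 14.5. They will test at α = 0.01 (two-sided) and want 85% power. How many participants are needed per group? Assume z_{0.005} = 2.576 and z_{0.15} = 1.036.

n = 148 per group

Cohen's d = |M₁ − M₂| / SD_pooled = |84.5 − 78.4| / 14.5 = 6.1 / 14.5 = 0.421.
For two independent groups with equal n: n = 2·((z_{α/2} + z_β) / d)².
z_{α/2} + z_β = 2.576 + 1.036 = 3.612.
n = 2 × (3.612 / 0.421)² = 2 × 8.580² = 2 × 73.61 = 147.2.
Round up to the next whole participant.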